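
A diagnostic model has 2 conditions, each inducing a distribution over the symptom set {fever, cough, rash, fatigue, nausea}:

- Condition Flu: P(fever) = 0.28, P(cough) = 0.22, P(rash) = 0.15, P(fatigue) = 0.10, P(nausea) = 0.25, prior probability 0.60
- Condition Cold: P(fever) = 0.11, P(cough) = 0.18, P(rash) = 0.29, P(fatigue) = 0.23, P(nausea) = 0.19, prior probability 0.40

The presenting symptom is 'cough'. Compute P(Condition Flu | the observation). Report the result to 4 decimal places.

0.6471

By Bayes' theorem, P(k | x) = π_k f_k(x) / Σ_j π_j f_j(x).
Evaluate each component's likelihood at the observed value:
  f_Flu = P(cough | comp) = 0.22
  f_Cold = P(cough | comp) = 0.18
Multiply by the mixture weights:
  π_Flu·f_Flu = 0.60 × 0.22 = 0.132
  π_Cold·f_Cold = 0.40 × 0.18 = 0.072
Normaliser: 0.132 + 0.072 = 0.204
P(Condition Flu | x) ≈ 0.6471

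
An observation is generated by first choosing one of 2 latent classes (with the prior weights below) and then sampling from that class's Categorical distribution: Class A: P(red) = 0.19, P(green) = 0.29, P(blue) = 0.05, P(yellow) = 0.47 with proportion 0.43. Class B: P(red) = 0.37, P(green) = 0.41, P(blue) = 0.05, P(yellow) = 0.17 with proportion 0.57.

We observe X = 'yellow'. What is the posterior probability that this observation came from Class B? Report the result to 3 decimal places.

By Bayes' theorem, P(k | x) = π_k f_k(x) / Σ_j π_j f_j(x).
Evaluate each component's likelihood at the observed value:
  p_A = 0.47
  p_B = 0.17
Unnormalised posteriors:
  π_A·p_A = 0.43 × 0.47 = 0.2021
  π_B·p_B = 0.57 × 0.17 = 0.0969
Sum: 0.2021 + 0.0969 = 0.299
So the posterior for Class B is 0.0969 / 0.299 ≈ 0.324.

0.324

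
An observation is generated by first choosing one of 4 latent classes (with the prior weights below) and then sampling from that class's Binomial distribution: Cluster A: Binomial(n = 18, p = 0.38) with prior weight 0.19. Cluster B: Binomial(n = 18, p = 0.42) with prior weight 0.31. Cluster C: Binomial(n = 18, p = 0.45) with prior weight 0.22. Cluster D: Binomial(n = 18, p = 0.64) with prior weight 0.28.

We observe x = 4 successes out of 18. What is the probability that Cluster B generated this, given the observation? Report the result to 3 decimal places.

0.401

By Bayes' theorem, P(k | x) = π_k f_k(x) / Σ_j π_j f_j(x).
Binomial probabilities:
  f_A = 0.0791297
  f_B = 0.0464206
  f_C = 0.0290837
  f_D = 0.000315265
Prior × likelihood for each component:
  π_A·f_A = 0.19 × 0.0791297 = 0.0150346
  π_B·f_B = 0.31 × 0.0464206 = 0.0143904
  π_C·f_C = 0.22 × 0.0290837 = 0.00639841
  π_D·f_D = 0.28 × 0.000315265 = 8.82743e-05
Marginal: 0.0150346 + 0.0143904 + 0.00639841 + 8.82743e-05 = 0.0359117
Responsibility of Cluster B: 0.0143904 / 0.0359117 ≈ 0.401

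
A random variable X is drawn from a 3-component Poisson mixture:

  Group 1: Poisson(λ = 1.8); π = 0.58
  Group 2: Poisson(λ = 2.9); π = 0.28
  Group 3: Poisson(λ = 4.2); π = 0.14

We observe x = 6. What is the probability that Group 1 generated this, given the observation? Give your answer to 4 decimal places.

0.1362

The responsibility of component k is w_k f_k(x) divided by Σ_j w_j f_j(x).
Poisson probabilities:
  p_1 = 0.00780859
  p_2 = 0.0454571
  p_3 = 0.114321
Multiply by the mixture weights:
  w_1·p_1 = 0.58 × 0.00780859 = 0.00452898
  w_2·p_2 = 0.28 × 0.0454571 = 0.012728
  w_3·p_3 = 0.14 × 0.114321 = 0.016005
Normaliser: 0.00452898 + 0.012728 + 0.016005 = 0.0332619
So the posterior for Group 1 is 0.00452898 / 0.0332619 ≈ 0.1362.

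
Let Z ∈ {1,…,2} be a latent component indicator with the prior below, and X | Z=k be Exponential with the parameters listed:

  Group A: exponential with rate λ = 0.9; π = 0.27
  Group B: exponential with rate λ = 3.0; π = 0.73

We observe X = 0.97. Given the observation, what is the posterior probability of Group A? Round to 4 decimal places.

0.4597

The responsibility of component k is P(Z=k) f_k(x) divided by Σ_j P(Z=j) f_j(x).
Evaluate each component's likelihood at the observed value:
  L_A = 0.375927
  L_B = 0.163427
Prior × likelihood for each component:
  P(Z=A)·L_A = 0.27 × 0.375927 = 0.1015
  P(Z=B)·L_B = 0.73 × 0.163427 = 0.119302
Marginal: 0.1015 + 0.119302 = 0.220802
P(Group A | the observation) = 0.1015 / 0.220802 ≈ 0.4597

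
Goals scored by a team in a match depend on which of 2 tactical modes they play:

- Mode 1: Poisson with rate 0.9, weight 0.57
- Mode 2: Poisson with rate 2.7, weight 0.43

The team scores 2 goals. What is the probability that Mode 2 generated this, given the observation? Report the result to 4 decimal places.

By Bayes' theorem, P(k | x) = w_k f_k(x) / Σ_j w_j f_j(x).
Poisson probabilities:
  f_1 = e^(−0.9)·0.9^2/2! = 0.164661
  f_2 = e^(−2.7)·2.7^2/2! = 0.244964
Multiply by the mixture weights:
  w_1·f_1 = 0.57 × 0.164661 = 0.0938566
  w_2·f_2 = 0.43 × 0.244964 = 0.105335
Normaliser: 0.0938566 + 0.105335 = 0.199191
Responsibility of Mode 2: 0.105335 / 0.199191 ≈ 0.5288

0.5288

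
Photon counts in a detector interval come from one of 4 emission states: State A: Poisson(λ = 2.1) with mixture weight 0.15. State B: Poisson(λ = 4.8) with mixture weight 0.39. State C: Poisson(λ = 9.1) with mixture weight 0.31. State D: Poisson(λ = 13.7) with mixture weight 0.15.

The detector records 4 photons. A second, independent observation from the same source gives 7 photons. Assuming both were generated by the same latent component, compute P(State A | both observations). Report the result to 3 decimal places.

0.008

The responsibility of component k is P(Z=k) f_k(x) divided by Σ_j P(Z=j) f_j(x).
Since both observations come from the same component, the likelihood for component k is f_k(x₁)·f_k(x₂).
  L_A = [0.099231] × [0.00437609] = 0.000434244
  L_B = [0.182029] × [0.0958616] = 0.0174496
  L_C = [0.0319062] × [0.114493] = 0.00365304
  L_D = [0.00164754] × [0.0201734] = 3.32365e-05
Weight by the priors:
  P(Z=A)·L_A = 0.15 × 0.000434244 = 6.51366e-05
  P(Z=B)·L_B = 0.39 × 0.0174496 = 0.00680533
  P(Z=C)·L_C = 0.31 × 0.00365304 = 0.00113244
  P(Z=D)·L_D = 0.15 × 3.32365e-05 = 4.98548e-06
Denominator: 6.51366e-05 + 0.00680533 + 0.00113244 + 4.98548e-06 = 0.0080079
P(State A | x₁,x₂) ≈ 0.008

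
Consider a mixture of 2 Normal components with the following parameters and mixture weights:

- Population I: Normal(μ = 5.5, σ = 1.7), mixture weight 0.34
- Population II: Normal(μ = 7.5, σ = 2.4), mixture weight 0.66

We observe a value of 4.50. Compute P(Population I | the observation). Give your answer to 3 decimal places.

By Bayes' theorem, P(k | x) = π_k f_k(x) / Σ_j π_j f_j(x).
Evaluate each component's likelihood at the observed value:
  p_I = (1/(1.7·√(2π)))·exp(−(4.50−5.5)²/(2·1.7²)) = 0.234672·exp(-0.17301) = 0.197389
  p_II = (1/(2.4·√(2π)))·exp(−(4.50−7.5)²/(2·2.4²)) = 0.166226·exp(-0.78125) = 0.0761038
Unnormalised posteriors:
  π_I·p_I = 0.34 × 0.197389 = 0.0671124
  π_II·p_II = 0.66 × 0.0761038 = 0.0502285
Evidence: 0.0671124 + 0.0502285 = 0.117341
P(Population I | x) = 0.0671124 / 0.117341 ≈ 0.572

0.572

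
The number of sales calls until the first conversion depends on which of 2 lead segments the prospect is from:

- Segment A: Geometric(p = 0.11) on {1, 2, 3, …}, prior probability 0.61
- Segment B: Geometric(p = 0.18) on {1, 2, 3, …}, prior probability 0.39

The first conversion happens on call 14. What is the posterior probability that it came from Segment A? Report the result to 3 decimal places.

By Bayes' theorem, P(k | x) = P(Z=k) f_k(x) / Σ_j P(Z=j) f_j(x).
Geometric probabilities:
  f_A = 0.11·(1−0.11)^13 = 0.11·0.219821 = 0.0241804
  f_B = 0.18·(1−0.18)^13 = 0.18·0.0757844 = 0.0136412
Multiply by the mixture weights:
  P(Z=A)·f_A = 0.61 × 0.0241804 = 0.01475
  P(Z=B)·f_B = 0.39 × 0.0136412 = 0.00532007
Marginal: 0.01475 + 0.00532007 = 0.0200701
So the posterior for Segment A is 0.01475 / 0.0200701 ≈ 0.735.

0.735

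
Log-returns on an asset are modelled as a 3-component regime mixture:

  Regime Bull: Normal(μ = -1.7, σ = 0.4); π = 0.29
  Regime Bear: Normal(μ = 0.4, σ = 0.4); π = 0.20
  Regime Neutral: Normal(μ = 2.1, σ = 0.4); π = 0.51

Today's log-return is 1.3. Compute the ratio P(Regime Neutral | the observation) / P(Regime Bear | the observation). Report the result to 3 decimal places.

The posterior odds equal the prior odds times the likelihood ratio: (P(Z=i)/P(Z=j))·(f_i(x)/f_j(x)).
Component likelihoods at x = 1.3:
  f_Bull = (1/(0.4·√(2π)))·exp(−(1.3−-1.7)²/(2·0.4²)) = 0.997356·exp(-28.12500) = 6.0858e-13
  f_Bear = (1/(0.4·√(2π)))·exp(−(1.3−0.4)²/(2·0.4²)) = 0.997356·exp(-2.53125) = 0.0793491
  f_Neutral = (1/(0.4·√(2π)))·exp(−(1.3−2.1)²/(2·0.4²)) = 0.997356·exp(-2.00000) = 0.134977
Posterior odds = (P(Z=Neutral)·f_Neutral) / (P(Z=Bear)·f_Bear) = (0.51·0.134977) / (0.20·0.0793491) = 0.0688385 / 0.0158698 ≈ 4.338

4.338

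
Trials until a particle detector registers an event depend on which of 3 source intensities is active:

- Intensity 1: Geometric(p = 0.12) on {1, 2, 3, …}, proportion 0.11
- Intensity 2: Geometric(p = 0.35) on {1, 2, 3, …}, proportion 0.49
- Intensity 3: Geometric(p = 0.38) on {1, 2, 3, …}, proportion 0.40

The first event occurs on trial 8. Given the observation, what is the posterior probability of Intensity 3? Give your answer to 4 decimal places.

0.2795

P(component k | x) = w_k·f_k(x) / marginal(x), where marginal(x) = Σ_j w_j·f_j(x).
Geometric probabilities:
  L_1 = 0.0490411
  L_2 = 0.0171578
  L_3 = 0.0133821
Prior × likelihood for each component:
  w_1·L_1 = 0.11 × 0.0490411 = 0.00539452
  w_2·L_2 = 0.49 × 0.0171578 = 0.00840732
  w_3·L_3 = 0.40 × 0.0133821 = 0.00535285
Sum: 0.00539452 + 0.00840732 + 0.00535285 = 0.0191547
Responsibility of Intensity 3: 0.00535285 / 0.0191547 ≈ 0.2795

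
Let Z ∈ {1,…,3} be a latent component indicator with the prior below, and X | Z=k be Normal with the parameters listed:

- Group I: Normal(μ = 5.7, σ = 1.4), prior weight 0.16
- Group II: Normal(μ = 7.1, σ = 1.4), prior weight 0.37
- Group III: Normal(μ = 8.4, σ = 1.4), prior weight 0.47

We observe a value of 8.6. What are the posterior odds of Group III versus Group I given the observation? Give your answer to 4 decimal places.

Since P(k|x) ∝ π_k f_k(x), the posterior odds are π_i f_i(x) / (π_j f_j(x)).
Normal densities:
  f_I = (1/(1.4·√(2π)))·exp(−(8.6−5.7)²/(2·1.4²)) = 0.284959·exp(-2.14541) = 0.033346
  f_II = (1/(1.4·√(2π)))·exp(−(8.6−7.1)²/(2·1.4²)) = 0.284959·exp(-0.57398) = 0.160511
  f_III = (1/(1.4·√(2π)))·exp(−(8.6−8.4)²/(2·1.4²)) = 0.284959·exp(-0.01020) = 0.282066
0.132571 / 0.00533535 ≈ 24.8476

24.8476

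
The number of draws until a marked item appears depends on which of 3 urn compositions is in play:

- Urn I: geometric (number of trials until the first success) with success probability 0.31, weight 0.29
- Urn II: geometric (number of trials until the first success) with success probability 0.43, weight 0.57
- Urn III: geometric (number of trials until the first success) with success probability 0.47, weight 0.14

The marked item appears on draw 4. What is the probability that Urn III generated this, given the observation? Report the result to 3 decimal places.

The responsibility of component k is π_k f_k(x) divided by Σ_j π_j f_j(x).
Geometric probabilities:
  f_I = 0.101838
  f_II = 0.079633
  f_III = 0.0699722
Prior × likelihood for each component:
  π_I·f_I = 0.29 × 0.101838 = 0.029533
  π_II·f_II = 0.57 × 0.079633 = 0.0453908
  π_III·f_III = 0.14 × 0.0699722 = 0.00979611
Normaliser: 0.029533 + 0.0453908 + 0.00979611 = 0.0847199
P(Urn III | data) ≈ 0.116

0.116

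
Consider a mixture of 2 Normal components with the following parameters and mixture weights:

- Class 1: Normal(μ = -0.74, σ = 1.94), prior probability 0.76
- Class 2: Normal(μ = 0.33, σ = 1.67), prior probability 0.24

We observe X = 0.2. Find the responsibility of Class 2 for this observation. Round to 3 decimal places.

0.291

Posterior ∝ prior × likelihood, so P(k | x) ∝ P(Z=k) f_k(x); normalise over all components.
Evaluate each component's likelihood at the observed value:
  p_1 = 0.182864
  p_2 = 0.238165
Unnormalised posteriors:
  P(Z=1)·p_1 = 0.76 × 0.182864 = 0.138976
  P(Z=2)·p_2 = 0.24 × 0.238165 = 0.0571596
Denominator: 0.138976 + 0.0571596 = 0.196136
P(Class 2 | 0.2) = 0.0571596 / 0.196136 ≈ 0.291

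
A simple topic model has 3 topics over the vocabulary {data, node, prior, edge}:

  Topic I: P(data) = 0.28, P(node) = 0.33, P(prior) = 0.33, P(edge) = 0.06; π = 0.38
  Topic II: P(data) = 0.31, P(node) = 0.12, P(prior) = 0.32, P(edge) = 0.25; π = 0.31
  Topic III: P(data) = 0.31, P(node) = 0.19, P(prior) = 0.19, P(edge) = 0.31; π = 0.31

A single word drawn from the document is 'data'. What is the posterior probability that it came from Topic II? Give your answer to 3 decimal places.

The responsibility of component k is π_k f_k(x) divided by Σ_j π_j f_j(x).
Component likelihoods at x = 'data':
  L_I = P(data | comp) = 0.28
  L_II = P(data | comp) = 0.31
  L_III = P(data | comp) = 0.31
Prior × likelihood for each component:
  π_I·L_I = 0.38 × 0.28 = 0.1064
  π_II·L_II = 0.31 × 0.31 = 0.0961
  π_III·L_III = 0.31 × 0.31 = 0.0961
Marginal: 0.1064 + 0.0961 + 0.0961 = 0.2986
Responsibility of Topic II: 0.0961 / 0.2986 ≈ 0.322

0.322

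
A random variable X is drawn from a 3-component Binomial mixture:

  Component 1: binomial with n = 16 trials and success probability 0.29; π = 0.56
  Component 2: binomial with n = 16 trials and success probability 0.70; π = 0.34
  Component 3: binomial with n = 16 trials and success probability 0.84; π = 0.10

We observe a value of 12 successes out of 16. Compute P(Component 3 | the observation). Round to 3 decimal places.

P(component k | x) = P(Z=k)·f_k(x) / marginal(x), where marginal(x) = Σ_j P(Z=j)·f_j(x).
Component likelihoods at x = 12 successes out of 16:
  p_1 = 0.000163637
  p_2 = 0.204048
  p_3 = 0.147198
Weight by the priors:
  P(Z=1)·p_1 = 0.56 × 0.000163637 = 9.16366e-05
  P(Z=2)·p_2 = 0.34 × 0.204048 = 0.0693764
  P(Z=3)·p_3 = 0.10 × 0.147198 = 0.0147198
Marginal: 9.16366e-05 + 0.0693764 + 0.0147198 = 0.0841879
P(Component 3 | data) ≈ 0.175

0.175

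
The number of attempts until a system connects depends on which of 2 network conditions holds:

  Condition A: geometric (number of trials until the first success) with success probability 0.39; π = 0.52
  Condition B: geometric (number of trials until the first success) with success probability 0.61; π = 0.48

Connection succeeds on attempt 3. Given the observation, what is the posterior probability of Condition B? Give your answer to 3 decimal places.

Posterior ∝ prior × likelihood, so P(k | x) ∝ π_k f_k(x); normalise over all components.
Geometric probabilities:
  L_A = 0.39·(1−0.39)^2 = 0.39·0.3721 = 0.145119
  L_B = 0.61·(1−0.61)^2 = 0.61·0.1521 = 0.092781
Prior × likelihood for each component:
  π_A·L_A = 0.52 × 0.145119 = 0.0754619
  π_B·L_B = 0.48 × 0.092781 = 0.0445349
Denominator: 0.0754619 + 0.0445349 = 0.119997
So the posterior for Condition B is 0.0445349 / 0.119997 ≈ 0.371.

0.371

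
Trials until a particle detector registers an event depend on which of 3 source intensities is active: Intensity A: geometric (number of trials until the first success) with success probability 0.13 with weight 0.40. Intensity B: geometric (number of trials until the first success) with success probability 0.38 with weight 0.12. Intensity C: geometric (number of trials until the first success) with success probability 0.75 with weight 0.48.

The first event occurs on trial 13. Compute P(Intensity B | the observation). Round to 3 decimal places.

Posterior ∝ prior × likelihood, so P(k | x) ∝ P(Z=k) f_k(x); normalise over all components.
Component likelihoods at x = 13:
  L_A = 0.0244441
  L_B = 0.00122598
  L_C = 4.47035e-08
Weight by the priors:
  P(Z=A)·L_A = 0.40 × 0.0244441 = 0.00977765
  P(Z=B)·L_B = 0.12 × 0.00122598 = 0.000147118
  P(Z=C)·L_C = 0.48 × 4.47035e-08 = 2.14577e-08
Sum: 0.00977765 + 0.000147118 + 2.14577e-08 = 0.00992479
So the posterior for Intensity B is 0.000147118 / 0.00992479 ≈ 0.015.

0.015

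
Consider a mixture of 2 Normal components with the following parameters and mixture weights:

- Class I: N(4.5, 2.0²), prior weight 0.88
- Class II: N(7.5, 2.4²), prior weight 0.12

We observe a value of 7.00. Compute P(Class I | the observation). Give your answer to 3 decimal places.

The responsibility of component k is π_k f_k(x) divided by Σ_j π_j f_j(x).
Component likelihoods at x = 7.00:
  L_I = (1/(2.0·√(2π)))·exp(−(7.00−4.5)²/(2·2.0²)) = 0.199471·exp(-0.78125) = 0.0913245
  L_II = (1/(2.4·√(2π)))·exp(−(7.00−7.5)²/(2·2.4²)) = 0.166226·exp(-0.02170) = 0.162657
Multiply by the mixture weights:
  π_I·L_I = 0.88 × 0.0913245 = 0.0803656
  π_II·L_II = 0.12 × 0.162657 = 0.0195189
Evidence: 0.0803656 + 0.0195189 = 0.0998845
P(Class I | 7.00) = 0.0803656 / 0.0998845 ≈ 0.805

0.805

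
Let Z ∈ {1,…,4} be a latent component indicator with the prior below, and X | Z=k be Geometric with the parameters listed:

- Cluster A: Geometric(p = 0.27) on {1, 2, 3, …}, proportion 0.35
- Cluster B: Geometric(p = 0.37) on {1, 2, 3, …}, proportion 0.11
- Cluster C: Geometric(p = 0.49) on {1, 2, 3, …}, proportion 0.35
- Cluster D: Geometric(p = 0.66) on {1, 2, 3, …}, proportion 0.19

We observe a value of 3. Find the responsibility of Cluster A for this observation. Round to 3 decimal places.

By Bayes' theorem, P(k | x) = w_k f_k(x) / Σ_j w_j f_j(x).
Geometric probabilities:
  L_A = 0.27·(1−0.27)^2 = 0.27·0.5329 = 0.143883
  L_B = 0.37·(1−0.37)^2 = 0.37·0.3969 = 0.146853
  L_C = 0.49·(1−0.49)^2 = 0.49·0.2601 = 0.127449
  L_D = 0.66·(1−0.66)^2 = 0.66·0.1156 = 0.076296
Weight by the priors:
  w_A·L_A = 0.35 × 0.143883 = 0.050359
  w_B·L_B = 0.11 × 0.146853 = 0.0161538
  w_C·L_C = 0.35 × 0.127449 = 0.0446071
  w_D·L_D = 0.19 × 0.076296 = 0.0144962
Denominator: 0.050359 + 0.0161538 + 0.0446071 + 0.0144962 = 0.125616
P(Cluster A | 3) = 0.050359 / 0.125616 ≈ 0.401

0.401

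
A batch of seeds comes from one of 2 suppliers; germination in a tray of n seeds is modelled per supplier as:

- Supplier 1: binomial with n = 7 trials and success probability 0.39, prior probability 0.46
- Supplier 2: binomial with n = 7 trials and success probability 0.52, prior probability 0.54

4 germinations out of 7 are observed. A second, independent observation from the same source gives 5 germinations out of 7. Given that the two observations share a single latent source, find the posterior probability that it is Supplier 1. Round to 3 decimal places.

Posterior ∝ prior × likelihood, so P(k | x) ∝ π_k f_k(x); normalise over all components.
Since both observations come from the same component, the likelihood for component k is f_k(x₁)·f_k(x₂).
  f_1 = [C(7,4)·0.39^4·0.61^3 = 35·0.0231344·0.226981 = 0.183788] × [0.0705021] = 0.0129574
  f_2 = [C(7,4)·0.52^4·0.48^3 = 35·0.0731162·0.110592 = 0.283012] × [0.183958] = 0.0520623
Prior × likelihood for each component:
  π_1·f_1 = 0.46 × 0.0129574 = 0.00596041
  π_2·f_2 = 0.54 × 0.0520623 = 0.0281137
Evidence: 0.00596041 + 0.0281137 = 0.0340741
Responsibility of Supplier 1: 0.00596041 / 0.0340741 ≈ 0.175

0.175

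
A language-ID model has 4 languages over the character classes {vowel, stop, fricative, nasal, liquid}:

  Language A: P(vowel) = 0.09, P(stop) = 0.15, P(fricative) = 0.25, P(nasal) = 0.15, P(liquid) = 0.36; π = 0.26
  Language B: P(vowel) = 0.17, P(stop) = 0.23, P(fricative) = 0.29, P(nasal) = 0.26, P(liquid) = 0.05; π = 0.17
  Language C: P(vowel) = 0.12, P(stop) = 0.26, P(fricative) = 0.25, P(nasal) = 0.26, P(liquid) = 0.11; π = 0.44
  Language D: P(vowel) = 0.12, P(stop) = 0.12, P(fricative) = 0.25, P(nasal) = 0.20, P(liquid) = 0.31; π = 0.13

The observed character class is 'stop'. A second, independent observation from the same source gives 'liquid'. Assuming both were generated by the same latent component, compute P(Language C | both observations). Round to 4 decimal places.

0.3766

Posterior ∝ prior × likelihood, so P(k | x) ∝ π_k f_k(x); normalise over all components.
Since both observations come from the same component, the likelihood for component k is f_k(x₁)·f_k(x₂).
  f_A = [P(stop | comp) = 0.15] × [0.36] = 0.054
  f_B = [P(stop | comp) = 0.23] × [0.05] = 0.0115
  f_C = [P(stop | comp) = 0.26] × [0.11] = 0.0286
  f_D = [P(stop | comp) = 0.12] × [0.31] = 0.0372
Unnormalised posteriors:
  π_A·f_A = 0.26 × 0.054 = 0.01404
  π_B·f_B = 0.17 × 0.0115 = 0.001955
  π_C·f_C = 0.44 × 0.0286 = 0.012584
  π_D·f_D = 0.13 × 0.0372 = 0.004836
Evidence: 0.01404 + 0.001955 + 0.012584 + 0.004836 = 0.033415
P(Language C | x₁,x₂) ≈ 0.3766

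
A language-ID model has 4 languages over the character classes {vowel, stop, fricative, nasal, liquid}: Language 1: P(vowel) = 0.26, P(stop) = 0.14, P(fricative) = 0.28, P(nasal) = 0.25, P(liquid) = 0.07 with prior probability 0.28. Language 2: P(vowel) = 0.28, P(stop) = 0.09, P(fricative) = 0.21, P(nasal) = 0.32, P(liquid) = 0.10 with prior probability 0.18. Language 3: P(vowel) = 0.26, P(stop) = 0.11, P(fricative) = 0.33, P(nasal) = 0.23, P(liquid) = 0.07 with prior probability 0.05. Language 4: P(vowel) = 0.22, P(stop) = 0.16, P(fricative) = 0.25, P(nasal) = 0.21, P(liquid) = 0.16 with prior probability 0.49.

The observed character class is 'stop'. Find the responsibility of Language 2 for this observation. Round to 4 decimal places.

Posterior ∝ prior × likelihood, so P(k | x) ∝ π_k f_k(x); normalise over all components.
Categorical probabilities:
  p_1 = 0.14
  p_2 = 0.09
  p_3 = 0.11
  p_4 = 0.16
Prior × likelihood for each component:
  π_1·p_1 = 0.28 × 0.14 = 0.0392
  π_2·p_2 = 0.18 × 0.09 = 0.0162
  π_3·p_3 = 0.05 × 0.11 = 0.0055
  π_4·p_4 = 0.49 × 0.16 = 0.0784
Sum: 0.0392 + 0.0162 + 0.0055 + 0.0784 = 0.1393
Responsibility of Language 2: 0.0162 / 0.1393 ≈ 0.1163

0.1163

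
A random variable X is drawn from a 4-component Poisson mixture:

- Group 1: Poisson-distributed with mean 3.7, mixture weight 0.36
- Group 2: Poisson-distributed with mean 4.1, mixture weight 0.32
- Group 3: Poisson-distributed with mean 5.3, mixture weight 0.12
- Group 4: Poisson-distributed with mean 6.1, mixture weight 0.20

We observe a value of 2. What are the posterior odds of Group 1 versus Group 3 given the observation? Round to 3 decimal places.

7.242

The posterior odds equal the prior odds times the likelihood ratio: (w_i/w_j)·(f_i(x)/f_j(x)).
Evaluate each component's likelihood at the observed value:
  f_1 = e^(−3.7)·3.7^2/2! = 0.169233
  f_2 = e^(−4.1)·4.1^2/2! = 0.139293
  f_3 = e^(−5.3)·5.3^2/2! = 0.0701069
  f_4 = e^(−6.1)·6.1^2/2! = 0.0417286
0.0609237 / 0.00841283 ≈ 7.242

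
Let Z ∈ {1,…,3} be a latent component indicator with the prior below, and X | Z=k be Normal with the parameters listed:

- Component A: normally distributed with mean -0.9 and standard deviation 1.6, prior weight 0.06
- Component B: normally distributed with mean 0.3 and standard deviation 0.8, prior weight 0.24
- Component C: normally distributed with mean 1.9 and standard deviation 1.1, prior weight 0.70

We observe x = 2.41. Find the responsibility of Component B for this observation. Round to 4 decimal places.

Apply Bayes' rule: the posterior for each component is proportional to its prior times its likelihood at x.
Normal densities:
  f_A = (1/(1.6·√(2π)))·exp(−(2.41−-0.9)²/(2·1.6²)) = 0.249339·exp(-2.13986) = 0.0293399
  f_B = (1/(0.8·√(2π)))·exp(−(2.41−0.3)²/(2·0.8²)) = 0.498678·exp(-3.47820) = 0.0153906
  f_C = (1/(1.1·√(2π)))·exp(−(2.41−1.9)²/(2·1.1²)) = 0.362675·exp(-0.10748) = 0.325716
Prior × likelihood for each component:
  π_A·f_A = 0.06 × 0.0293399 = 0.0017604
  π_B·f_B = 0.24 × 0.0153906 = 0.00369374
  π_C·f_C = 0.70 × 0.325716 = 0.228002
Denominator: 0.0017604 + 0.00369374 + 0.228002 = 0.233456
So the posterior for Component B is 0.00369374 / 0.233456 ≈ 0.0158.

0.0158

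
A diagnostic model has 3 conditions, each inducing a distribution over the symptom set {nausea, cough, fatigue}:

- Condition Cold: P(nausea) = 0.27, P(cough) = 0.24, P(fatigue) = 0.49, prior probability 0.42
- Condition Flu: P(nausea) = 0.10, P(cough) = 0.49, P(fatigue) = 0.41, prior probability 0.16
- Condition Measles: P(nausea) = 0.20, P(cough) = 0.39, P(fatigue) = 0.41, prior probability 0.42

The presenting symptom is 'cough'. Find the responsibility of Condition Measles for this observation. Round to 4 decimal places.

The responsibility of component k is P(Z=k) f_k(x) divided by Σ_j P(Z=j) f_j(x).
Categorical probabilities:
  L_Cold = P(cough | comp) = 0.24
  L_Flu = P(cough | comp) = 0.49
  L_Measles = P(cough | comp) = 0.39
Weight by the priors:
  P(Z=Cold)·L_Cold = 0.42 × 0.24 = 0.1008
  P(Z=Flu)·L_Flu = 0.16 × 0.49 = 0.0784
  P(Z=Measles)·L_Measles = 0.42 × 0.39 = 0.1638
Denominator: 0.1008 + 0.0784 + 0.1638 = 0.343
So the posterior for Condition Measles is 0.1638 / 0.343 ≈ 0.4776.

0.4776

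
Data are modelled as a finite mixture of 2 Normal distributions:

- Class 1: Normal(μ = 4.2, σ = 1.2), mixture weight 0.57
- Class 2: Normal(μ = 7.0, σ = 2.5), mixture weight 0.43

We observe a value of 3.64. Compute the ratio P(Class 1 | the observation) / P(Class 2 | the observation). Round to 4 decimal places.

Posterior odds = (P(Z=i) f_i(x)) / (P(Z=j) f_j(x)); the normalising sum cancels.
Normal densities:
  L_1 = (1/(1.2·√(2π)))·exp(−(3.64−4.2)²/(2·1.2²)) = 0.332452·exp(-0.10889) = 0.298153
  L_2 = (1/(2.5·√(2π)))·exp(−(3.64−7.0)²/(2·2.5²)) = 0.159577·exp(-0.90317) = 0.0646739
Odds = (0.57/0.43) × (0.298153/0.0646739) = 1.32558 × 4.61009 ≈ 6.1111

6.1111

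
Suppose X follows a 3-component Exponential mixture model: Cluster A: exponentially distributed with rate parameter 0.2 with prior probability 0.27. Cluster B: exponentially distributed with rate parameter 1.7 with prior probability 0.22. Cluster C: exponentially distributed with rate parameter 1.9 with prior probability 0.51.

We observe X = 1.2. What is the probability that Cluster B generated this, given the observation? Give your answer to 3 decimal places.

Apply Bayes' rule: the posterior for each component is proportional to its prior times its likelihood at x.
Component likelihoods at x = 1.2:
  L_A = 0.157326
  L_B = 0.221049
  L_C = 0.19434
Prior × likelihood for each component:
  π_A·L_A = 0.27 × 0.157326 = 0.0424779
  π_B·L_B = 0.22 × 0.221049 = 0.0486307
  π_C·L_C = 0.51 × 0.19434 = 0.0991134
Sum: 0.0424779 + 0.0486307 + 0.0991134 = 0.190222
P(Cluster B | data) ≈ 0.256

0.256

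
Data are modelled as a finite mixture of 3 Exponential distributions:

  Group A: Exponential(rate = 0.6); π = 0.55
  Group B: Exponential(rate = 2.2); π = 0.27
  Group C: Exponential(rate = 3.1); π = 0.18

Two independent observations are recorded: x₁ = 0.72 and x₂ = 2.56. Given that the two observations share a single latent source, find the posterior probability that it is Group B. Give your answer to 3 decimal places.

0.033

Posterior ∝ prior × likelihood, so P(k | x) ∝ π_k f_k(x); normalise over all components.
Since both observations come from the same component, the likelihood for component k is f_k(x₁)·f_k(x₂).
  p_A = [0.389526] × [0.129144] = 0.050305
  p_B = [0.451336] × [0.00787909] = 0.00355612
  p_C = [0.332672] × [0.00110867] = 0.000368822
Prior × likelihood for each component:
  π_A·p_A = 0.55 × 0.050305 = 0.0276677
  π_B·p_B = 0.27 × 0.00355612 = 0.000960152
  π_C·p_C = 0.18 × 0.000368822 = 6.6388e-05
Evidence: 0.0276677 + 0.000960152 + 6.6388e-05 = 0.0286943
P(Group B | x) = 0.000960152 / 0.0286943 ≈ 0.033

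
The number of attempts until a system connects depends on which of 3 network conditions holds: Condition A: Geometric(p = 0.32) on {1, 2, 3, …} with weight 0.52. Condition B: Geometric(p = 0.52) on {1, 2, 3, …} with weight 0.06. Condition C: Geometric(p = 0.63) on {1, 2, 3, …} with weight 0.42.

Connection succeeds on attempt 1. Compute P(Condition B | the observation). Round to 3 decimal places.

0.068

Posterior ∝ prior × likelihood, so P(k | x) ∝ π_k f_k(x); normalise over all components.
Component likelihoods at x = 1:
  f_A = 0.32·(1−0.32)^0 = 0.32·1 = 0.32
  f_B = 0.52·(1−0.52)^0 = 0.52·1 = 0.52
  f_C = 0.63·(1−0.63)^0 = 0.63·1 = 0.63
Unnormalised posteriors:
  π_A·f_A = 0.52 × 0.32 = 0.1664
  π_B·f_B = 0.06 × 0.52 = 0.0312
  π_C·f_C = 0.42 × 0.63 = 0.2646
Normaliser: 0.1664 + 0.0312 + 0.2646 = 0.4622
P(Condition B | the observation) ≈ 0.068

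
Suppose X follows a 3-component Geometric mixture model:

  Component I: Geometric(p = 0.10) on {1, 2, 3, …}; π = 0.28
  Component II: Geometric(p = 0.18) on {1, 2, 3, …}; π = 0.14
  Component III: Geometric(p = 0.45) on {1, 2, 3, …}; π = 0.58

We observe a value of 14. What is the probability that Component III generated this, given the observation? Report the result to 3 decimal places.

By Bayes' theorem, P(k | x) = w_k f_k(x) / Σ_j w_j f_j(x).
Component likelihoods at x = 14:
  p_I = 0.10·(1−0.10)^13 = 0.10·0.254187 = 0.0254187
  p_II = 0.18·(1−0.18)^13 = 0.18·0.0757844 = 0.0136412
  p_III = 0.45·(1−0.45)^13 = 0.45·0.00042142 = 0.000189639
Multiply by the mixture weights:
  w_I·p_I = 0.28 × 0.0254187 = 0.00711722
  w_II·p_II = 0.14 × 0.0136412 = 0.00190977
  w_III·p_III = 0.58 × 0.000189639 = 0.000109991
Marginal: 0.00711722 + 0.00190977 + 0.000109991 = 0.00913698
P(Component III | x) = 0.000109991 / 0.00913698 ≈ 0.012

0.012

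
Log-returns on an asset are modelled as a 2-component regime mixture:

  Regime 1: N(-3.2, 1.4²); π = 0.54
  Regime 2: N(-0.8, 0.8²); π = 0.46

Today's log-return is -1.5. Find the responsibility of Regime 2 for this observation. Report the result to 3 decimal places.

0.680

P(component k | x) = w_k·f_k(x) / marginal(x), where marginal(x) = Σ_j w_j·f_j(x).
Normal densities:
  f_1 = 0.136333
  f_2 = 0.340069
Prior × likelihood for each component:
  w_1·f_1 = 0.54 × 0.136333 = 0.0736198
  w_2·f_2 = 0.46 × 0.340069 = 0.156432
Sum: 0.0736198 + 0.156432 = 0.230051
So the posterior for Regime 2 is 0.156432 / 0.230051 ≈ 0.680.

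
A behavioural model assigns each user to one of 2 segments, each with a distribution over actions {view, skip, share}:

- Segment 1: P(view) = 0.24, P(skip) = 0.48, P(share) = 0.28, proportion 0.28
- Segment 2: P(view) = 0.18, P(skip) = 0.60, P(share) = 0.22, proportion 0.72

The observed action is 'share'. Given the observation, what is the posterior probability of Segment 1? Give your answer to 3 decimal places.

0.331

By Bayes' theorem, P(k | x) = π_k f_k(x) / Σ_j π_j f_j(x).
Evaluate each component's likelihood at the observed value:
  p_1 = P(share | comp) = 0.28
  p_2 = P(share | comp) = 0.22
Prior × likelihood for each component:
  π_1·p_1 = 0.28 × 0.28 = 0.0784
  π_2·p_2 = 0.72 × 0.22 = 0.1584
Marginal: 0.0784 + 0.1584 = 0.2368
So the posterior for Segment 1 is 0.0784 / 0.2368 ≈ 0.331.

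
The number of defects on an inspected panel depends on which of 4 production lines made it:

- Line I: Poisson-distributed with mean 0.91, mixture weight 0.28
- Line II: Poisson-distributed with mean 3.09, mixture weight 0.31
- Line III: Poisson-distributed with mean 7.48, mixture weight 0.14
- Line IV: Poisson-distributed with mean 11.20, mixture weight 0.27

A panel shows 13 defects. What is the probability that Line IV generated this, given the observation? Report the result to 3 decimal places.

P(component k | x) = P(Z=k)·f_k(x) / marginal(x), where marginal(x) = Σ_j P(Z=j)·f_j(x).
Evaluate each component's likelihood at the observed value:
  L_I = e^(−0.91)·0.91^13/13! = 1.89692e-11
  L_II = e^(−3.09)·3.09^13/13! = 1.71084e-05
  L_III = e^(−7.48)·7.48^13/13! = 0.020793
  L_IV = e^(−11.20)·11.20^13/13! = 0.0958199
Weight by the priors:
  P(Z=I)·L_I = 0.28 × 1.89692e-11 = 5.31139e-12
  P(Z=II)·L_II = 0.31 × 1.71084e-05 = 5.30361e-06
  P(Z=III)·L_III = 0.14 × 0.020793 = 0.00291102
  P(Z=IV)·L_IV = 0.27 × 0.0958199 = 0.0258714
Denominator: 5.31139e-12 + 5.30361e-06 + 0.00291102 + 0.0258714 = 0.0287877
P(Line IV | 13 defects) ≈ 0.899

0.899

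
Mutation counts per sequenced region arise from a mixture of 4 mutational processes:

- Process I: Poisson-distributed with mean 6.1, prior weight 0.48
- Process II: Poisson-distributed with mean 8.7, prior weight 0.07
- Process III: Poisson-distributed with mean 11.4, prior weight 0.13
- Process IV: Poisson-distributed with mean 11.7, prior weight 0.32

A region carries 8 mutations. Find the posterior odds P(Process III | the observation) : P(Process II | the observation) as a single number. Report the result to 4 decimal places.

1.0848

Only the two components matter; the odds are (π_i f_i(x)) / (π_j f_j(x)).
Component likelihoods at x = 8 mutations:
  L_I = 0.10664
  L_II = 0.135604
  L_III = 0.0792066
  L_IV = 0.0722306
0.0102969 / 0.00949226 ≈ 1.0848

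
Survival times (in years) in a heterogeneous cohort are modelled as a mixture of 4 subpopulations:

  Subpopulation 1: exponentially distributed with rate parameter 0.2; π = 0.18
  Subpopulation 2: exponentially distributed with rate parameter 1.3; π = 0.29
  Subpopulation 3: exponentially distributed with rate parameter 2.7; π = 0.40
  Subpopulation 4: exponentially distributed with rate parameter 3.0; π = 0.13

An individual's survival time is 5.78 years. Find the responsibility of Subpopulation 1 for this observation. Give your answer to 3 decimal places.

0.982

The responsibility of component k is π_k f_k(x) divided by Σ_j π_j f_j(x).
Exponential densities:
  L_1 = 0.0629485
  L_2 = 0.000709014
  L_3 = 4.50572e-07
  L_4 = 8.84005e-08
Multiply by the mixture weights:
  π_1·L_1 = 0.18 × 0.0629485 = 0.0113307
  π_2·L_2 = 0.29 × 0.000709014 = 0.000205614
  π_3·L_3 = 0.40 × 4.50572e-07 = 1.80229e-07
  π_4·L_4 = 0.13 × 8.84005e-08 = 1.14921e-08
Denominator: 0.0113307 + 0.000205614 + 1.80229e-07 + 1.14921e-08 = 0.0115365
So the posterior for Subpopulation 1 is 0.0113307 / 0.0115365 ≈ 0.982.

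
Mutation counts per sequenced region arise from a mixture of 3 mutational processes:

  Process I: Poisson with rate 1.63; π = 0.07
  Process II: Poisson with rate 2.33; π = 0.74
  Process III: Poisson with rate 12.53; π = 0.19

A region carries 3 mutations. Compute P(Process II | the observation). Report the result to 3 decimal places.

Apply Bayes' rule: the posterior for each component is proportional to its prior times its likelihood at x.
Component likelihoods at x = 3 mutations:
  f_I = 0.14142
  f_II = 0.205121
  f_III = 0.00118575
Weight by the priors:
  π_I·f_I = 0.07 × 0.14142 = 0.00989942
  π_II·f_II = 0.74 × 0.205121 = 0.15179
  π_III·f_III = 0.19 × 0.00118575 = 0.000225292
Denominator: 0.00989942 + 0.15179 + 0.000225292 = 0.161914
P(Process II | 3 mutations) ≈ 0.937

0.937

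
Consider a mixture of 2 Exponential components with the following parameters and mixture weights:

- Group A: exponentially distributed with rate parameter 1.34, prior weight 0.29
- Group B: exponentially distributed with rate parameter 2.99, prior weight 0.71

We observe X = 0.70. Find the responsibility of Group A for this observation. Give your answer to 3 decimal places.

Apply Bayes' rule: the posterior for each component is proportional to its prior times its likelihood at x.
Evaluate each component's likelihood at the observed value:
  f_A = 1.34·e^(−1.34·0.70) = 1.34·e^(−0.9380) = 0.524489
  f_B = 2.99·e^(−2.99·0.70) = 2.99·e^(−2.0930) = 0.368717
Multiply by the mixture weights:
  π_A·f_A = 0.29 × 0.524489 = 0.152102
  π_B·f_B = 0.71 × 0.368717 = 0.261789
Marginal: 0.152102 + 0.261789 = 0.413891
Responsibility of Group A: 0.152102 / 0.413891 ≈ 0.367

0.367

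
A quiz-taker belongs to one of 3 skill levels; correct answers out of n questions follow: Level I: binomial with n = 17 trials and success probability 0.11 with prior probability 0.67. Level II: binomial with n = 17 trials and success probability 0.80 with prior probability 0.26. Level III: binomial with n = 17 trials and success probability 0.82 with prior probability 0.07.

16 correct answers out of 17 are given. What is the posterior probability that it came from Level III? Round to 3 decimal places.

The responsibility of component k is P(Z=k) f_k(x) divided by Σ_j P(Z=j) f_j(x).
Component likelihoods at x = 16 correct answers out of 17:
  L_I = 6.95219e-15
  L_II = 0.0957015
  L_III = 0.127862
Prior × likelihood for each component:
  P(Z=I)·L_I = 0.67 × 6.95219e-15 = 4.65797e-15
  P(Z=II)·L_II = 0.26 × 0.0957015 = 0.0248824
  P(Z=III)·L_III = 0.07 × 0.127862 = 0.00895037
Evidence: 4.65797e-15 + 0.0248824 + 0.00895037 = 0.0338328
So the posterior for Level III is 0.00895037 / 0.0338328 ≈ 0.265.

0.265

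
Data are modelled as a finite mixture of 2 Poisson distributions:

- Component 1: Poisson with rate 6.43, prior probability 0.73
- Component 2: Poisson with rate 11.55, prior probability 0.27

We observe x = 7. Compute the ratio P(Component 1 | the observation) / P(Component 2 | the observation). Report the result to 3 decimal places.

7.498

The posterior odds equal the prior odds times the likelihood ratio: (π_i/π_j)·(f_i(x)/f_j(x)).
Poisson probabilities:
  L_1 = e^(−6.43)·6.43^7/7! = 0.145389
  L_2 = e^(−11.55)·11.55^7/7! = 0.0524254
Odds = (0.73/0.27) × (0.145389/0.0524254) = 2.7037 × 2.77326 ≈ 7.498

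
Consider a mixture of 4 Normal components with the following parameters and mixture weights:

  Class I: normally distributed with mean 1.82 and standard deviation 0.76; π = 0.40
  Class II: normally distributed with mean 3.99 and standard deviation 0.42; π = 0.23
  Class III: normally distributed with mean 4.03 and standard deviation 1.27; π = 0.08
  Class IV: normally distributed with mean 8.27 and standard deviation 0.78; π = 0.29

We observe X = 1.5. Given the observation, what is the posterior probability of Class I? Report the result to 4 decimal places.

0.9823

Apply Bayes' rule: the posterior for each component is proportional to its prior times its likelihood at x.
Component likelihoods at x = 1.5:
  f_I = 0.480396
  f_II = 2.21502e-08
  f_III = 0.043186
  f_IV = 2.24055e-17
Unnormalised posteriors:
  w_I·f_I = 0.40 × 0.480396 = 0.192158
  w_II·f_II = 0.23 × 2.21502e-08 = 5.09455e-09
  w_III·f_III = 0.08 × 0.043186 = 0.00345488
  w_IV·f_IV = 0.29 × 2.24055e-17 = 6.49759e-18
Normaliser: 0.192158 + 5.09455e-09 + 0.00345488 + 6.49759e-18 = 0.195613
P(Class I | data) ≈ 0.9823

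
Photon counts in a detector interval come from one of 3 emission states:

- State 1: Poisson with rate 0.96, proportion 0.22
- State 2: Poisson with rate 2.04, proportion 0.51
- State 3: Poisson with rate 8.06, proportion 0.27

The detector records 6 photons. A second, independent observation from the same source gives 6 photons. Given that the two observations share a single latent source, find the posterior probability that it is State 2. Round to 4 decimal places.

By Bayes' theorem, P(k | x) = P(Z=k) f_k(x) / Σ_j P(Z=j) f_j(x).
Since both observations come from the same component, the likelihood for component k is f_k(x₁)·f_k(x₂).
  p_1 = [e^(−0.96)·0.96^6/6! = 0.000416267] × [0.000416267] = 1.73278e-07
  p_2 = [e^(−2.04)·2.04^6/6! = 0.0130163] × [0.0130163] = 0.000169424
  p_3 = [e^(−8.06)·8.06^6/6! = 0.1203] × [0.1203] = 0.014472
Weight by the priors:
  P(Z=1)·p_1 = 0.22 × 1.73278e-07 = 3.81212e-08
  P(Z=2)·p_2 = 0.51 × 0.000169424 = 8.64064e-05
  P(Z=3)·p_3 = 0.27 × 0.014472 = 0.00390744
Denominator: 3.81212e-08 + 8.64064e-05 + 0.00390744 = 0.00399388
So the posterior for State 2 is 8.64064e-05 / 0.00399388 ≈ 0.0216.

0.0216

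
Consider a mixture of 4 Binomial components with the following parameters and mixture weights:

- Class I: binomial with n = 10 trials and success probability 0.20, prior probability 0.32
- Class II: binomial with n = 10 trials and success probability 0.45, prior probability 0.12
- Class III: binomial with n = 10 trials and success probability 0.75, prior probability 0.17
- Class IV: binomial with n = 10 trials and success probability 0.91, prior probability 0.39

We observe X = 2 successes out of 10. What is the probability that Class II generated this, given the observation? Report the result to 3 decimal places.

0.086

Apply Bayes' rule: the posterior for each component is proportional to its prior times its likelihood at x.
Binomial probabilities:
  L_I = 0.30199
  L_II = 0.0763026
  L_III = 0.000386238
  L_IV = 1.60411e-07
Unnormalised posteriors:
  π_I·L_I = 0.32 × 0.30199 = 0.0966368
  π_II·L_II = 0.12 × 0.0763026 = 0.00915631
  π_III·L_III = 0.17 × 0.000386238 = 6.56605e-05
  π_IV·L_IV = 0.39 × 1.60411e-07 = 6.25605e-08
Sum: 0.0966368 + 0.00915631 + 6.56605e-05 + 6.25605e-08 = 0.105859
Responsibility of Class II: 0.00915631 / 0.105859 ≈ 0.086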